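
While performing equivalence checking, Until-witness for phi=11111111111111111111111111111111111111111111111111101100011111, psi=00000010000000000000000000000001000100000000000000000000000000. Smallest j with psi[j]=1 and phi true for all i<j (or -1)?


(phi U psi) at 0: need smallest j with psi[j]=1 and phi[i]=1 for all i in [0,j).
Scan from step 0:
  step 0: phi=1, psi=0 -> continue
  step 1: phi=1, psi=0 -> continue
  step 2: phi=1, psi=0 -> continue
  step 3: phi=1, psi=0 -> continue
  step 6: psi=1 and phi held for [0,6) -> witness found
Witness step = 6

6


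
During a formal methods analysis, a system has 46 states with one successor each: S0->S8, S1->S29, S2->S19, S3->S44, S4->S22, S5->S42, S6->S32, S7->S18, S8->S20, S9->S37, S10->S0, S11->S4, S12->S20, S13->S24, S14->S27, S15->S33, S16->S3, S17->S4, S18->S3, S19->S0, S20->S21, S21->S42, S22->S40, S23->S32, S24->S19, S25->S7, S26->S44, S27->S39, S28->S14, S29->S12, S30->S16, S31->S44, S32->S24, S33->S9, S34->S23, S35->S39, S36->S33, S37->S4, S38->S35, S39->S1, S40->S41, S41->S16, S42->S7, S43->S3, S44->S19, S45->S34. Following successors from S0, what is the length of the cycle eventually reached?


Trace from S0 until a state repeats:
  S0 -> S8 -> S20 -> S21 -> S42 -> S7 -> S18 -> S3 -> S44 -> S19 -> S0
S0 first seen at step 0, revisited at step 10.
Cycle length = 10 - 0 = 10

10


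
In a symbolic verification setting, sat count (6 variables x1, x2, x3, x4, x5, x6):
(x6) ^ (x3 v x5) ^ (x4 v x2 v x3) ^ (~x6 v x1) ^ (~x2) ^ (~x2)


CNF with 6 clauses over 6 vars (64 assignments).
An assignment satisfies CNF iff every clause has >=1 true literal.
Check each row (bits = x1,x2,x3,x4,x5,x6; clause T/F shown):
  row 0 [000000]: clauses=FFFTTT -> 0
  row 1 [000001]: clauses=TFFFTT -> 0
  row 2 [000010]: clauses=FTFTTT -> 0
  row 3 [000011]: clauses=TTFFTT -> 0
  row 4 [000100]: clauses=FFTTTT -> 0
  (every remaining row is evaluated the same way; all 64 results are listed next)
Full result column, 8 rows per line (x1,x2,x3 fixed per line; x4,x5,x6 runs 000..111 left to right):
  rows 0-7 [x1,x2,x3=000]: 00000000  (ones: 0)
  rows 8-15 [x1,x2,x3=001]: 00000000  (ones: 0)
  rows 16-23 [x1,x2,x3=010]: 00000000  (ones: 0)
  rows 24-31 [x1,x2,x3=011]: 00000000  (ones: 0)
  rows 32-39 [x1,x2,x3=100]: 00000001  (ones: 1)
  rows 40-47 [x1,x2,x3=101]: 01010101  (ones: 4)
  rows 48-55 [x1,x2,x3=110]: 00000000  (ones: 0)
  rows 56-63 [x1,x2,x3=111]: 00000000  (ones: 0)
Satisfying assignments = 0+0+0+0+1+4+0+0 = 5

5


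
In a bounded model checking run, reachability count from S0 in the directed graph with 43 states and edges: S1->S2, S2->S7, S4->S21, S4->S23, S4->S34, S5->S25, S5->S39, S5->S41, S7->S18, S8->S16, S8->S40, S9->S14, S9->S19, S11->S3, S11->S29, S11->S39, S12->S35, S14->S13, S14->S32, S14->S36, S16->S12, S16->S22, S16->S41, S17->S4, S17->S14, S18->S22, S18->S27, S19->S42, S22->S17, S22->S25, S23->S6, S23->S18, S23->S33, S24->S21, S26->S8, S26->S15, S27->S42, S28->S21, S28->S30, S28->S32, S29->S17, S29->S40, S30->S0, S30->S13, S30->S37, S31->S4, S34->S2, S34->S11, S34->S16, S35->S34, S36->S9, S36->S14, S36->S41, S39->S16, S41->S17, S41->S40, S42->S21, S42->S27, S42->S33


BFS from S0:
  layer 0: {S0}
Reachable set: {S0}
Count = 1

1


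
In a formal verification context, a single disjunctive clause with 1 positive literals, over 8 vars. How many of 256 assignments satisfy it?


Step 1: Total=2^8=256
Step 2: Unsat when all 1 false: 2^7=128
Step 3: Sat=256-128=128

128


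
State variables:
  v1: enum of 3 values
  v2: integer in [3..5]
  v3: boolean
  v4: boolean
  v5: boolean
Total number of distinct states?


State space = product of domain sizes of all variables.
Domain sizes:
  v1 (enum of 3 values): 3
  v2 (integer in [3..5]): 3
  v3 (boolean): 2
  v4 (boolean): 2
  v5 (boolean): 2
Product = 3 * 3 * 2 * 2 * 2 = 72

72


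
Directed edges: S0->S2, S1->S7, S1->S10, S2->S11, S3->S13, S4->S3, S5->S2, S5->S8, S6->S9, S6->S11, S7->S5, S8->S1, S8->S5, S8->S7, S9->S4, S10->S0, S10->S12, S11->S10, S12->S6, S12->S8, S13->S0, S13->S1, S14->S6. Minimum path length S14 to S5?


BFS layer-by-layer from S14:
  dist 0: {S14}
  dist 1: {S6}
  dist 2: {S9, S11}
  dist 3: {S4, S10}
  dist 4: {S0, S3, S12}
  dist 5: {S2, S8, S13}
  dist 6: {S1, S5, S7}
  -> S5 reached at distance 6
Shortest path length = 6

6


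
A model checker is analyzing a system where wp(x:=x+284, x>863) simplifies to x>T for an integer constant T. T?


Formula: wp(x:=E, P) = P[E/x] (substitute E for x in postcondition)
Step 1: Postcondition: x>863
Step 2: Substitute x+284 for x: x+284>863
Step 3: Solve for x: x > 863-284 = 579

579


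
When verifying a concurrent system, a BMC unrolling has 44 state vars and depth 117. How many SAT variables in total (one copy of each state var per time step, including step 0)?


BMC unrolls to depth k, creating one copy of each state var for steps 0..k.
Step count = 117 + 1 = 118 (steps 0 through 117)
Vars per step = 44
Total = 44 * 118 = 5192

5192


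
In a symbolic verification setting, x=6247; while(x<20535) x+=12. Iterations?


Step 1: x goes from 6247 toward 20535 by 12; the body runs while x<20535, so iterations = ceil((bound-start)/step)
Step 2: Distance=14288
Step 3: ceil(14288/12)=1191

1191


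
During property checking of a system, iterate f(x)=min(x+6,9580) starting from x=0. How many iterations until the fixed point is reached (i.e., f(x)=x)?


Step 1: x=0, cap=9580, increment=6
Step 2: x grows by 6 each step until capped at 9580; fixed point is x=9580
Step 3: iterations = ceil(9580/6) = 1597

1597


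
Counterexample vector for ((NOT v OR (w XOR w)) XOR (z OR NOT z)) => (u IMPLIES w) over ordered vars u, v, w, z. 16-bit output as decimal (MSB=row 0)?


F1 = ((NOT v OR (w XOR w)) XOR (z OR NOT z))
F2 = (u IMPLIES w)
Counterexample to F1=>F2 is where F1=1 and F2=0.
Evaluate each row (bits = u,v,w,z, MSB first):
  row 0 [0000]: F1=0 F2=1 -> F1&~F2 -> 0
  row 1 [0001]: F1=0 F2=1 -> F1&~F2 -> 0
  row 2 [0010]: F1=0 F2=1 -> F1&~F2 -> 0
  row 3 [0011]: F1=0 F2=1 -> F1&~F2 -> 0
  row 4 [0100]: F1=1 F2=1 -> F1&~F2 -> 0
  row 5 [0101]: F1=1 F2=1 -> F1&~F2 -> 0
  row 6 [0110]: F1=1 F2=1 -> F1&~F2 -> 0
  row 7 [0111]: F1=1 F2=1 -> F1&~F2 -> 0
  row 8 [1000]: F1=0 F2=0 -> F1&~F2 -> 0
  row 9 [1001]: F1=0 F2=0 -> F1&~F2 -> 0
  row 10 [1010]: F1=0 F2=1 -> F1&~F2 -> 0
  row 11 [1011]: F1=0 F2=1 -> F1&~F2 -> 0
  row 12 [1100]: F1=1 F2=0 -> F1&~F2 -> 1
  row 13 [1101]: F1=1 F2=0 -> F1&~F2 -> 1
  row 14 [1110]: F1=1 F2=1 -> F1&~F2 -> 0
  row 15 [1111]: F1=1 F2=1 -> F1&~F2 -> 0
Full result column, 4 rows per line (u,v fixed per line; w,z runs 00..11 left to right):
  rows 0-3 [u,v=00]: 0000  = hex 0
  rows 4-7 [u,v=01]: 0000  = hex 0
  rows 8-11 [u,v=10]: 0000  = hex 0
  rows 12-15 [u,v=11]: 1100  = hex C
Counterexample vector (row 0 .. row 15) = 0000000000001100
Output column grouped in 4s = 0000 0000 0000 1100 = 0x000C
Convert to decimal digit by digit (value = value*16 + digit):
  0 -> 0
  0*16 + 0 = 0
  0*16 + 0 = 0
  0*16 + 12 (C) = 12
Decimal = 12

12


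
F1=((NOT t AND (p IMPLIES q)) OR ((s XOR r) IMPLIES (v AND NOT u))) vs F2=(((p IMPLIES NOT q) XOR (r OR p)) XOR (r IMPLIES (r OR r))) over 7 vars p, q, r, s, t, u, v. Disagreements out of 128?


F1 = ((NOT t AND (p IMPLIES q)) OR ((s XOR r) IMPLIES (v AND NOT u)))
F2 = (((p IMPLIES NOT q) XOR (r OR p)) XOR (r IMPLIES (r OR r)))
Evaluate both on each of 128 rows (bits = p,q,r,s,t,u,v):
  row 0 [0000000]: F1=1 F2=0 (differ) -> 1
  row 1 [0000001]: F1=1 F2=0 (differ) -> 1
  row 2 [0000010]: F1=1 F2=0 (differ) -> 1
  row 3 [0000011]: F1=1 F2=0 (differ) -> 1
  row 4 [0000100]: F1=1 F2=0 (differ) -> 1
  (every remaining row is evaluated the same way; all 128 results are listed next)
Full result column, 8 rows per line (p,q,r,s fixed per line; t,u,v runs 000..111 left to right):
  rows 0-7 [p,q,r,s=0000]: 11111111  (ones: 8)
  rows 8-15 [p,q,r,s=0001]: 11110100  (ones: 5)
  rows 16-23 [p,q,r,s=0010]: 00001011  (ones: 3)
  rows 24-31 [p,q,r,s=0011]: 00000000  (ones: 0)
  rows 32-39 [p,q,r,s=0100]: 11111111  (ones: 8)
  rows 40-47 [p,q,r,s=0101]: 11110100  (ones: 5)
  rows 48-55 [p,q,r,s=0110]: 00001011  (ones: 3)
  rows 56-63 [p,q,r,s=0111]: 00000000  (ones: 0)
  rows 64-71 [p,q,r,s=1000]: 00000000  (ones: 0)
  rows 72-79 [p,q,r,s=1001]: 10111011  (ones: 6)
  rows 80-87 [p,q,r,s=1010]: 10111011  (ones: 6)
  rows 88-95 [p,q,r,s=1011]: 00000000  (ones: 0)
  rows 96-103 [p,q,r,s=1100]: 11111111  (ones: 8)
  rows 104-111 [p,q,r,s=1101]: 11110100  (ones: 5)
  rows 112-119 [p,q,r,s=1110]: 11110100  (ones: 5)
  rows 120-127 [p,q,r,s=1111]: 11111111  (ones: 8)
Disagreements = 8+5+3+0+8+5+3+0+0+6+6+0+8+5+5+8 = 70

70


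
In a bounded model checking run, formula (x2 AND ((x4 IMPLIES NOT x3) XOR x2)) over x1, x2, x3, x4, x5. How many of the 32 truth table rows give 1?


Formula: (x2 AND ((x4 IMPLIES NOT x3) XOR x2)) over 5 vars (32 rows)
Evaluate each row (x1, x2, x3, x4, x5 as bits, MSB first):
  row 0 [00000]: (0 AND ((0 IMPLIES NOT 0) XOR 0)) -> 0
  row 1 [00001]: (0 AND ((0 IMPLIES NOT 0) XOR 0)) -> 0
  row 2 [00010]: (0 AND ((1 IMPLIES NOT 0) XOR 0)) -> 0
  row 3 [00011]: (0 AND ((1 IMPLIES NOT 0) XOR 0)) -> 0
  row 4 [00100]: (0 AND ((0 IMPLIES NOT 1) XOR 0)) -> 0
  row 5 [00101]: (0 AND ((0 IMPLIES NOT 1) XOR 0)) -> 0
  row 6 [00110]: (0 AND ((1 IMPLIES NOT 1) XOR 0)) -> 0
  row 7 [00111]: (0 AND ((1 IMPLIES NOT 1) XOR 0)) -> 0
  row 8 [01000]: (1 AND ((0 IMPLIES NOT 0) XOR 1)) -> 0
  row 9 [01001]: (1 AND ((0 IMPLIES NOT 0) XOR 1)) -> 0
  row 10 [01010]: (1 AND ((1 IMPLIES NOT 0) XOR 1)) -> 0
  row 11 [01011]: (1 AND ((1 IMPLIES NOT 0) XOR 1)) -> 0
  row 12 [01100]: (1 AND ((0 IMPLIES NOT 1) XOR 1)) -> 0
  row 13 [01101]: (1 AND ((0 IMPLIES NOT 1) XOR 1)) -> 0
  row 14 [01110]: (1 AND ((1 IMPLIES NOT 1) XOR 1)) -> 1
  row 15 [01111]: (1 AND ((1 IMPLIES NOT 1) XOR 1)) -> 1
  row 16 [10000]: (0 AND ((0 IMPLIES NOT 0) XOR 0)) -> 0
  row 17 [10001]: (0 AND ((0 IMPLIES NOT 0) XOR 0)) -> 0
  row 18 [10010]: (0 AND ((1 IMPLIES NOT 0) XOR 0)) -> 0
  row 19 [10011]: (0 AND ((1 IMPLIES NOT 0) XOR 0)) -> 0
  row 20 [10100]: (0 AND ((0 IMPLIES NOT 1) XOR 0)) -> 0
  row 21 [10101]: (0 AND ((0 IMPLIES NOT 1) XOR 0)) -> 0
  row 22 [10110]: (0 AND ((1 IMPLIES NOT 1) XOR 0)) -> 0
  row 23 [10111]: (0 AND ((1 IMPLIES NOT 1) XOR 0)) -> 0
  row 24 [11000]: (1 AND ((0 IMPLIES NOT 0) XOR 1)) -> 0
  row 25 [11001]: (1 AND ((0 IMPLIES NOT 0) XOR 1)) -> 0
  row 26 [11010]: (1 AND ((1 IMPLIES NOT 0) XOR 1)) -> 0
  row 27 [11011]: (1 AND ((1 IMPLIES NOT 0) XOR 1)) -> 0
  row 28 [11100]: (1 AND ((0 IMPLIES NOT 1) XOR 1)) -> 0
  row 29 [11101]: (1 AND ((0 IMPLIES NOT 1) XOR 1)) -> 0
  row 30 [11110]: (1 AND ((1 IMPLIES NOT 1) XOR 1)) -> 1
  row 31 [11111]: (1 AND ((1 IMPLIES NOT 1) XOR 1)) -> 1
Full result column, 8 rows per line (x1,x2 fixed per line; x3,x4,x5 runs 000..111 left to right):
  rows 0-7 [x1,x2=00]: 00000000  (ones: 0)
  rows 8-15 [x1,x2=01]: 00000011  (ones: 2)
  rows 16-23 [x1,x2=10]: 00000000  (ones: 0)
  rows 24-31 [x1,x2=11]: 00000011  (ones: 2)
Count of 1-rows = 0+2+0+2 = 4

4


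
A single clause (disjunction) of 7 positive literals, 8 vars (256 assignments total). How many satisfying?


Step 1: Total=2^8=256
Step 2: Unsat when all 7 false: 2^1=2
Step 3: Sat=256-2=254

254


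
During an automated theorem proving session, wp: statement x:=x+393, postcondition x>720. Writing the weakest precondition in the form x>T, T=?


Formula: wp(x:=E, P) = P[E/x] (substitute E for x in postcondition)
Step 1: Postcondition: x>720
Step 2: Substitute x+393 for x: x+393>720
Step 3: Solve for x: x > 720-393 = 327

327


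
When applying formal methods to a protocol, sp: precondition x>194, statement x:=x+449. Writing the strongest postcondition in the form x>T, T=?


Formula: sp(P, x:=E) = exists old_x. (x = E[old_x/x]) AND P[old_x/x] (old_x is the value of x before the assignment; eliminate old_x by solving x = E[old_x/x] for old_x)
Step 1: Precondition P: x>194, i.e. old_x > 194
Step 2: Assignment gives x = old_x + 449, so old_x = x - 449
Step 3: Substitute into P: x - 449 > 194
Step 4: Simplify: x > 194+449 = 643

643


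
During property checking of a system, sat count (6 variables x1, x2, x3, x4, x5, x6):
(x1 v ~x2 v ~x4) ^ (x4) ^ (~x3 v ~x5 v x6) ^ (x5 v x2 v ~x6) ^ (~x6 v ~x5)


CNF with 5 clauses over 6 vars (64 assignments).
An assignment satisfies CNF iff every clause has >=1 true literal.
Check each row (bits = x1,x2,x3,x4,x5,x6; clause T/F shown):
  row 0 [000000]: clauses=TFTTT -> 0
  row 1 [000001]: clauses=TFTFT -> 0
  row 2 [000010]: clauses=TFTTT -> 0
  row 3 [000011]: clauses=TFTTF -> 0
  row 4 [000100]: clauses=TTTTT -> 1
  (every remaining row is evaluated the same way; all 64 results are listed next)
Full result column, 8 rows per line (x1,x2,x3 fixed per line; x4,x5,x6 runs 000..111 left to right):
  rows 0-7 [x1,x2,x3=000]: 00001010  (ones: 2)
  rows 8-15 [x1,x2,x3=001]: 00001000  (ones: 1)
  rows 16-23 [x1,x2,x3=010]: 00000000  (ones: 0)
  rows 24-31 [x1,x2,x3=011]: 00000000  (ones: 0)
  rows 32-39 [x1,x2,x3=100]: 00001010  (ones: 2)
  rows 40-47 [x1,x2,x3=101]: 00001000  (ones: 1)
  rows 48-55 [x1,x2,x3=110]: 00001110  (ones: 3)
  rows 56-63 [x1,x2,x3=111]: 00001100  (ones: 2)
Satisfying assignments = 2+1+0+0+2+1+3+2 = 11

11


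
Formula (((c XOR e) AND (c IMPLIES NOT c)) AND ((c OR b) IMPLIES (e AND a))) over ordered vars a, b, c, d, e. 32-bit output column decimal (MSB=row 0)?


Formula: (((c XOR e) AND (c IMPLIES NOT c)) AND ((c OR b) IMPLIES (e AND a))) over a, b, c, d, e (32 rows)
Evaluate each row (bits = a,b,c,d,e, MSB first):
  row 0 [00000]: (((0 XOR 0) AND (0 IMPLIES NOT 0)) AND ((0 OR 0) IMPLIES (0 AND 0))) -> 0
  row 1 [00001]: (((0 XOR 1) AND (0 IMPLIES NOT 0)) AND ((0 OR 0) IMPLIES (1 AND 0))) -> 1
  row 2 [00010]: (((0 XOR 0) AND (0 IMPLIES NOT 0)) AND ((0 OR 0) IMPLIES (0 AND 0))) -> 0
  row 3 [00011]: (((0 XOR 1) AND (0 IMPLIES NOT 0)) AND ((0 OR 0) IMPLIES (1 AND 0))) -> 1
  row 4 [00100]: (((1 XOR 0) AND (1 IMPLIES NOT 1)) AND ((1 OR 0) IMPLIES (0 AND 0))) -> 0
  row 5 [00101]: (((1 XOR 1) AND (1 IMPLIES NOT 1)) AND ((1 OR 0) IMPLIES (1 AND 0))) -> 0
  row 6 [00110]: (((1 XOR 0) AND (1 IMPLIES NOT 1)) AND ((1 OR 0) IMPLIES (0 AND 0))) -> 0
  row 7 [00111]: (((1 XOR 1) AND (1 IMPLIES NOT 1)) AND ((1 OR 0) IMPLIES (1 AND 0))) -> 0
  row 8 [01000]: (((0 XOR 0) AND (0 IMPLIES NOT 0)) AND ((0 OR 1) IMPLIES (0 AND 0))) -> 0
  row 9 [01001]: (((0 XOR 1) AND (0 IMPLIES NOT 0)) AND ((0 OR 1) IMPLIES (1 AND 0))) -> 0
  row 10 [01010]: (((0 XOR 0) AND (0 IMPLIES NOT 0)) AND ((0 OR 1) IMPLIES (0 AND 0))) -> 0
  row 11 [01011]: (((0 XOR 1) AND (0 IMPLIES NOT 0)) AND ((0 OR 1) IMPLIES (1 AND 0))) -> 0
  row 12 [01100]: (((1 XOR 0) AND (1 IMPLIES NOT 1)) AND ((1 OR 1) IMPLIES (0 AND 0))) -> 0
  row 13 [01101]: (((1 XOR 1) AND (1 IMPLIES NOT 1)) AND ((1 OR 1) IMPLIES (1 AND 0))) -> 0
  row 14 [01110]: (((1 XOR 0) AND (1 IMPLIES NOT 1)) AND ((1 OR 1) IMPLIES (0 AND 0))) -> 0
  row 15 [01111]: (((1 XOR 1) AND (1 IMPLIES NOT 1)) AND ((1 OR 1) IMPLIES (1 AND 0))) -> 0
  row 16 [10000]: (((0 XOR 0) AND (0 IMPLIES NOT 0)) AND ((0 OR 0) IMPLIES (0 AND 1))) -> 0
  row 17 [10001]: (((0 XOR 1) AND (0 IMPLIES NOT 0)) AND ((0 OR 0) IMPLIES (1 AND 1))) -> 1
  row 18 [10010]: (((0 XOR 0) AND (0 IMPLIES NOT 0)) AND ((0 OR 0) IMPLIES (0 AND 1))) -> 0
  row 19 [10011]: (((0 XOR 1) AND (0 IMPLIES NOT 0)) AND ((0 OR 0) IMPLIES (1 AND 1))) -> 1
  row 20 [10100]: (((1 XOR 0) AND (1 IMPLIES NOT 1)) AND ((1 OR 0) IMPLIES (0 AND 1))) -> 0
  row 21 [10101]: (((1 XOR 1) AND (1 IMPLIES NOT 1)) AND ((1 OR 0) IMPLIES (1 AND 1))) -> 0
  row 22 [10110]: (((1 XOR 0) AND (1 IMPLIES NOT 1)) AND ((1 OR 0) IMPLIES (0 AND 1))) -> 0
  row 23 [10111]: (((1 XOR 1) AND (1 IMPLIES NOT 1)) AND ((1 OR 0) IMPLIES (1 AND 1))) -> 0
  row 24 [11000]: (((0 XOR 0) AND (0 IMPLIES NOT 0)) AND ((0 OR 1) IMPLIES (0 AND 1))) -> 0
  row 25 [11001]: (((0 XOR 1) AND (0 IMPLIES NOT 0)) AND ((0 OR 1) IMPLIES (1 AND 1))) -> 1
  row 26 [11010]: (((0 XOR 0) AND (0 IMPLIES NOT 0)) AND ((0 OR 1) IMPLIES (0 AND 1))) -> 0
  row 27 [11011]: (((0 XOR 1) AND (0 IMPLIES NOT 0)) AND ((0 OR 1) IMPLIES (1 AND 1))) -> 1
  row 28 [11100]: (((1 XOR 0) AND (1 IMPLIES NOT 1)) AND ((1 OR 1) IMPLIES (0 AND 1))) -> 0
  row 29 [11101]: (((1 XOR 1) AND (1 IMPLIES NOT 1)) AND ((1 OR 1) IMPLIES (1 AND 1))) -> 0
  row 30 [11110]: (((1 XOR 0) AND (1 IMPLIES NOT 1)) AND ((1 OR 1) IMPLIES (0 AND 1))) -> 0
  row 31 [11111]: (((1 XOR 1) AND (1 IMPLIES NOT 1)) AND ((1 OR 1) IMPLIES (1 AND 1))) -> 0
Full result column, 4 rows per line (a,b,c fixed per line; d,e runs 00..11 left to right):
  rows 0-3 [a,b,c=000]: 0101  = hex 5
  rows 4-7 [a,b,c=001]: 0000  = hex 0
  rows 8-11 [a,b,c=010]: 0000  = hex 0
  rows 12-15 [a,b,c=011]: 0000  = hex 0
  rows 16-19 [a,b,c=100]: 0101  = hex 5
  rows 20-23 [a,b,c=101]: 0000  = hex 0
  rows 24-27 [a,b,c=110]: 0101  = hex 5
  rows 28-31 [a,b,c=111]: 0000  = hex 0
Output column (row 0 .. row 31) = 01010000000000000101000001010000
Output column grouped in 4s = 0101 0000 0000 0000 0101 0000 0101 0000 = 0x50005050
Convert to decimal digit by digit (value = value*16 + digit):
  5 -> 5
  5*16 + 0 = 80
  80*16 + 0 = 1280
  1280*16 + 0 = 20480
  20480*16 + 5 = 327685
  327685*16 + 0 = 5242960
  5242960*16 + 5 = 83887365
  83887365*16 + 0 = 1342197840
Decimal = 1342197840

1342197840


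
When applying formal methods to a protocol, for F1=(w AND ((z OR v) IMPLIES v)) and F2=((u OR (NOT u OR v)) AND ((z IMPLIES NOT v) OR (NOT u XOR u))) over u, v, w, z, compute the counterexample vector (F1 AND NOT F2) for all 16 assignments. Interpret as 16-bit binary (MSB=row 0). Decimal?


F1 = (w AND ((z OR v) IMPLIES v))
F2 = ((u OR (NOT u OR v)) AND ((z IMPLIES NOT v) OR (NOT u XOR u)))
Counterexample to F1=>F2 is where F1=1 and F2=0.
Evaluate each row (bits = u,v,w,z, MSB first):
  row 0 [0000]: F1=0 F2=1 -> F1&~F2 -> 0
  row 1 [0001]: F1=0 F2=1 -> F1&~F2 -> 0
  row 2 [0010]: F1=1 F2=1 -> F1&~F2 -> 0
  row 3 [0011]: F1=0 F2=1 -> F1&~F2 -> 0
  row 4 [0100]: F1=0 F2=1 -> F1&~F2 -> 0
  row 5 [0101]: F1=0 F2=1 -> F1&~F2 -> 0
  row 6 [0110]: F1=1 F2=1 -> F1&~F2 -> 0
  row 7 [0111]: F1=1 F2=1 -> F1&~F2 -> 0
  row 8 [1000]: F1=0 F2=1 -> F1&~F2 -> 0
  row 9 [1001]: F1=0 F2=1 -> F1&~F2 -> 0
  row 10 [1010]: F1=1 F2=1 -> F1&~F2 -> 0
  row 11 [1011]: F1=0 F2=1 -> F1&~F2 -> 0
  row 12 [1100]: F1=0 F2=1 -> F1&~F2 -> 0
  row 13 [1101]: F1=0 F2=1 -> F1&~F2 -> 0
  row 14 [1110]: F1=1 F2=1 -> F1&~F2 -> 0
  row 15 [1111]: F1=1 F2=1 -> F1&~F2 -> 0
Full result column, 4 rows per line (u,v fixed per line; w,z runs 00..11 left to right):
  rows 0-3 [u,v=00]: 0000  = hex 0
  rows 4-7 [u,v=01]: 0000  = hex 0
  rows 8-11 [u,v=10]: 0000  = hex 0
  rows 12-15 [u,v=11]: 0000  = hex 0
Counterexample vector (row 0 .. row 15) = 0000000000000000
Output column grouped in 4s = 0000 0000 0000 0000 = 0x0000
Convert to decimal digit by digit (value = value*16 + digit):
  0 -> 0
  0*16 + 0 = 0
  0*16 + 0 = 0
  0*16 + 0 = 0
Decimal = 0

0


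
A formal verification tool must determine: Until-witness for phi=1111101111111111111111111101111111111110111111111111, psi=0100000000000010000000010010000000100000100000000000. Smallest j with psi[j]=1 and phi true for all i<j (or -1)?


(phi U psi) at 0: need smallest j with psi[j]=1 and phi[i]=1 for all i in [0,j).
Scan from step 0:
  step 0: phi=1, psi=0 -> continue
  step 1: psi=1 and phi held for [0,1) -> witness found
Witness step = 1

1


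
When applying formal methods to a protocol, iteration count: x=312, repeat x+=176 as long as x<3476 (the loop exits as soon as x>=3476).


Step 1: x goes from 312 toward 3476 by 176; the body runs while x<3476, so iterations = ceil((bound-start)/step)
Step 2: Distance=3164
Step 3: ceil(3164/176)=18

18


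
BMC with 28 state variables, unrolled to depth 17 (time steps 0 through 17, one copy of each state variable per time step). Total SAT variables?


BMC unrolls to depth k, creating one copy of each state var for steps 0..k.
Step count = 17 + 1 = 18 (steps 0 through 17)
Vars per step = 28
Total = 28 * 18 = 504

504


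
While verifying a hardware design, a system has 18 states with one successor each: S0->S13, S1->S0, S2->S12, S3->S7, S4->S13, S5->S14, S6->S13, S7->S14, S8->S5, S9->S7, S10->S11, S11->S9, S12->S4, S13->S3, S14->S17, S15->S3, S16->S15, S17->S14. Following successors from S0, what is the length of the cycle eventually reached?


Trace from S0 until a state repeats:
  S0 -> S13 -> S3 -> S7 -> S14 -> S17 -> S14
S14 first seen at step 4, revisited at step 6.
Cycle length = 6 - 4 = 2

2


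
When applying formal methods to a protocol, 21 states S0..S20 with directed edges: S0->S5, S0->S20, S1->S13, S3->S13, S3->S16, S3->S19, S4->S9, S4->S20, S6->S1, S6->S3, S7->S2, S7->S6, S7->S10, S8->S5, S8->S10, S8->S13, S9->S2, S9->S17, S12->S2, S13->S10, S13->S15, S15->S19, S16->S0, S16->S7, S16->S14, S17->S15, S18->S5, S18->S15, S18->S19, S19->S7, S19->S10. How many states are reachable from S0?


BFS from S0:
  layer 0: {S0}
  layer 1: {S5, S20}
Reachable set: {S0, S5, S20}
Count = 3

3


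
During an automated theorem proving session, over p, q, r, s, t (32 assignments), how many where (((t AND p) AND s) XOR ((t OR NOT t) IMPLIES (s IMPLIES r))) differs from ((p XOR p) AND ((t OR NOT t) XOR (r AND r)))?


F1 = (((t AND p) AND s) XOR ((t OR NOT t) IMPLIES (s IMPLIES r)))
F2 = ((p XOR p) AND ((t OR NOT t) XOR (r AND r)))
Evaluate both on each of 32 rows (bits = p,q,r,s,t):
  row 0 [00000]: F1=1 F2=0 (differ) -> 1
  row 1 [00001]: F1=1 F2=0 (differ) -> 1
  row 2 [00010]: F1=0 F2=0 -> 0
  row 3 [00011]: F1=0 F2=0 -> 0
  row 4 [00100]: F1=1 F2=0 (differ) -> 1
  row 5 [00101]: F1=1 F2=0 (differ) -> 1
  row 6 [00110]: F1=1 F2=0 (differ) -> 1
  row 7 [00111]: F1=1 F2=0 (differ) -> 1
  row 8 [01000]: F1=1 F2=0 (differ) -> 1
  row 9 [01001]: F1=1 F2=0 (differ) -> 1
  row 10 [01010]: F1=0 F2=0 -> 0
  row 11 [01011]: F1=0 F2=0 -> 0
  row 12 [01100]: F1=1 F2=0 (differ) -> 1
  row 13 [01101]: F1=1 F2=0 (differ) -> 1
  row 14 [01110]: F1=1 F2=0 (differ) -> 1
  row 15 [01111]: F1=1 F2=0 (differ) -> 1
  row 16 [10000]: F1=1 F2=0 (differ) -> 1
  row 17 [10001]: F1=1 F2=0 (differ) -> 1
  row 18 [10010]: F1=0 F2=0 -> 0
  row 19 [10011]: F1=1 F2=0 (differ) -> 1
  row 20 [10100]: F1=1 F2=0 (differ) -> 1
  row 21 [10101]: F1=1 F2=0 (differ) -> 1
  row 22 [10110]: F1=1 F2=0 (differ) -> 1
  row 23 [10111]: F1=0 F2=0 -> 0
  row 24 [11000]: F1=1 F2=0 (differ) -> 1
  row 25 [11001]: F1=1 F2=0 (differ) -> 1
  row 26 [11010]: F1=0 F2=0 -> 0
  row 27 [11011]: F1=1 F2=0 (differ) -> 1
  row 28 [11100]: F1=1 F2=0 (differ) -> 1
  row 29 [11101]: F1=1 F2=0 (differ) -> 1
  row 30 [11110]: F1=1 F2=0 (differ) -> 1
  row 31 [11111]: F1=0 F2=0 -> 0
Full result column, 8 rows per line (p,q fixed per line; r,s,t runs 000..111 left to right):
  rows 0-7 [p,q=00]: 11001111  (ones: 6)
  rows 8-15 [p,q=01]: 11001111  (ones: 6)
  rows 16-23 [p,q=10]: 11011110  (ones: 6)
  rows 24-31 [p,q=11]: 11011110  (ones: 6)
Disagreements = 6+6+6+6 = 24

24


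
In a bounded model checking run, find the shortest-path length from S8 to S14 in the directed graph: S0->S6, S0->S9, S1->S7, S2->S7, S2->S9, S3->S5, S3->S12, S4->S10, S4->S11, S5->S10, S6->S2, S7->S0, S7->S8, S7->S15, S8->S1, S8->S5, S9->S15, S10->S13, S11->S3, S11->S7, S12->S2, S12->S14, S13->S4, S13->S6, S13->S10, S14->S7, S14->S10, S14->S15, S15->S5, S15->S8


BFS layer-by-layer from S8:
  dist 0: {S8}
  dist 1: {S1, S5}
  dist 2: {S7, S10}
  dist 3: {S0, S13, S15}
  dist 4: {S4, S6, S9}
  dist 5: {S2, S11}
  dist 6: {S3}
  dist 7: {S12}
  dist 8: {S14}
  -> S14 reached at distance 8
Shortest path length = 8

8


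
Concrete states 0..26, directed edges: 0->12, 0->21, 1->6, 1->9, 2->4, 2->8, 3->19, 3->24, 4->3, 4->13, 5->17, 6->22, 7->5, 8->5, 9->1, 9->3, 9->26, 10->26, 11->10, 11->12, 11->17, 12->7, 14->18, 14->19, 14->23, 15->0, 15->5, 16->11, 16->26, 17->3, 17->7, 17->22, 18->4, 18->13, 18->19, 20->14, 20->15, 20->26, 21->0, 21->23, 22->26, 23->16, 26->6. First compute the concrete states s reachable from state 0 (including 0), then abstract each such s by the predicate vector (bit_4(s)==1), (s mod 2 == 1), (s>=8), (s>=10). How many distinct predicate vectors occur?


BFS from 0:
Concrete reachable: {0, 3, 5, 6, 7, 10, 11, 12, 16, 17, 19, 21, 22, 23, 24, 26}
Abstract via predicates (bit_4(s)==1), (s mod 2 == 1), (s>=8), (s>=10):
  (0,0,0,0) <- {0, 6}
  (0,0,1,1) <- {10, 12}
  (0,1,0,0) <- {3, 5, 7}
  (0,1,1,1) <- {11}
  (1,0,1,1) <- {16, 22, 24, 26}
  (1,1,1,1) <- {17, 19, 21, 23}
Distinct abstract states = 6

6


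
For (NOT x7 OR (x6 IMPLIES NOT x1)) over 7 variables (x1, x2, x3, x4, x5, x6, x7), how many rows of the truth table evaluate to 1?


Formula: (NOT x7 OR (x6 IMPLIES NOT x1)) over 7 vars (128 rows)
Evaluate each row (x1, x2, x3, x4, x5, x6, x7 as bits, MSB first):
  row 0 [0000000]: (NOT 0 OR (0 IMPLIES NOT 0)) -> 1
  row 1 [0000001]: (NOT 1 OR (0 IMPLIES NOT 0)) -> 1
  row 2 [0000010]: (NOT 0 OR (1 IMPLIES NOT 0)) -> 1
  row 3 [0000011]: (NOT 1 OR (1 IMPLIES NOT 0)) -> 1
  row 4 [0000100]: (NOT 0 OR (0 IMPLIES NOT 0)) -> 1
  (every remaining row is evaluated the same way; all 128 results are listed next)
Full result column, 8 rows per line (x1,x2,x3,x4 fixed per line; x5,x6,x7 runs 000..111 left to right):
  rows 0-7 [x1,x2,x3,x4=0000]: 11111111  (ones: 8)
  rows 8-15 [x1,x2,x3,x4=0001]: 11111111  (ones: 8)
  rows 16-23 [x1,x2,x3,x4=0010]: 11111111  (ones: 8)
  rows 24-31 [x1,x2,x3,x4=0011]: 11111111  (ones: 8)
  rows 32-39 [x1,x2,x3,x4=0100]: 11111111  (ones: 8)
  rows 40-47 [x1,x2,x3,x4=0101]: 11111111  (ones: 8)
  rows 48-55 [x1,x2,x3,x4=0110]: 11111111  (ones: 8)
  rows 56-63 [x1,x2,x3,x4=0111]: 11111111  (ones: 8)
  rows 64-71 [x1,x2,x3,x4=1000]: 11101110  (ones: 6)
  rows 72-79 [x1,x2,x3,x4=1001]: 11101110  (ones: 6)
  rows 80-87 [x1,x2,x3,x4=1010]: 11101110  (ones: 6)
  rows 88-95 [x1,x2,x3,x4=1011]: 11101110  (ones: 6)
  rows 96-103 [x1,x2,x3,x4=1100]: 11101110  (ones: 6)
  rows 104-111 [x1,x2,x3,x4=1101]: 11101110  (ones: 6)
  rows 112-119 [x1,x2,x3,x4=1110]: 11101110  (ones: 6)
  rows 120-127 [x1,x2,x3,x4=1111]: 11101110  (ones: 6)
Count of 1-rows = 8+8+8+8+8+8+8+8+6+6+6+6+6+6+6+6 = 112

112


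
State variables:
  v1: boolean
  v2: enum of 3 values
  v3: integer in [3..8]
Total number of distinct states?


State space = product of domain sizes of all variables.
Domain sizes:
  v1 (boolean): 2
  v2 (enum of 3 values): 3
  v3 (integer in [3..8]): 6
Product = 2 * 3 * 6 = 36

36


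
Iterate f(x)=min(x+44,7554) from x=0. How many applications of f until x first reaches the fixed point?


Step 1: x=0, cap=7554, increment=44
Step 2: x grows by 44 each step until capped at 7554; fixed point is x=7554
Step 3: iterations = ceil(7554/44) = 172

172


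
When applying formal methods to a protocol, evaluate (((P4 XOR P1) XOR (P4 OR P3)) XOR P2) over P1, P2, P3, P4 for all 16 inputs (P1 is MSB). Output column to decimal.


Formula: (((P4 XOR P1) XOR (P4 OR P3)) XOR P2) over P1, P2, P3, P4 (16 rows)
Evaluate each row (bits = P1,P2,P3,P4, MSB first):
  row 0 [0000]: (((0 XOR 0) XOR (0 OR 0)) XOR 0) -> 0
  row 1 [0001]: (((1 XOR 0) XOR (1 OR 0)) XOR 0) -> 0
  row 2 [0010]: (((0 XOR 0) XOR (0 OR 1)) XOR 0) -> 1
  row 3 [0011]: (((1 XOR 0) XOR (1 OR 1)) XOR 0) -> 0
  row 4 [0100]: (((0 XOR 0) XOR (0 OR 0)) XOR 1) -> 1
  row 5 [0101]: (((1 XOR 0) XOR (1 OR 0)) XOR 1) -> 1
  row 6 [0110]: (((0 XOR 0) XOR (0 OR 1)) XOR 1) -> 0
  row 7 [0111]: (((1 XOR 0) XOR (1 OR 1)) XOR 1) -> 1
  row 8 [1000]: (((0 XOR 1) XOR (0 OR 0)) XOR 0) -> 1
  row 9 [1001]: (((1 XOR 1) XOR (1 OR 0)) XOR 0) -> 1
  row 10 [1010]: (((0 XOR 1) XOR (0 OR 1)) XOR 0) -> 0
  row 11 [1011]: (((1 XOR 1) XOR (1 OR 1)) XOR 0) -> 1
  row 12 [1100]: (((0 XOR 1) XOR (0 OR 0)) XOR 1) -> 0
  row 13 [1101]: (((1 XOR 1) XOR (1 OR 0)) XOR 1) -> 0
  row 14 [1110]: (((0 XOR 1) XOR (0 OR 1)) XOR 1) -> 1
  row 15 [1111]: (((1 XOR 1) XOR (1 OR 1)) XOR 1) -> 0
Full result column, 4 rows per line (P1,P2 fixed per line; P3,P4 runs 00..11 left to right):
  rows 0-3 [P1,P2=00]: 0010  = hex 2
  rows 4-7 [P1,P2=01]: 1101  = hex D
  rows 8-11 [P1,P2=10]: 1101  = hex D
  rows 12-15 [P1,P2=11]: 0010  = hex 2
Output column (row 0 .. row 15) = 0010110111010010
Output column grouped in 4s = 0010 1101 1101 0010 = 0x2DD2
Convert to decimal digit by digit (value = value*16 + digit):
  2 -> 2
  2*16 + 13 (D) = 45
  45*16 + 13 (D) = 733
  733*16 + 2 = 11730
Decimal = 11730

11730


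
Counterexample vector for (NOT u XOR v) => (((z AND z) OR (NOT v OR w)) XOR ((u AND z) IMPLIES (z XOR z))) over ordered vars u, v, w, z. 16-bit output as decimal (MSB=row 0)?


F1 = (NOT u XOR v)
F2 = (((z AND z) OR (NOT v OR w)) XOR ((u AND z) IMPLIES (z XOR z)))
Counterexample to F1=>F2 is where F1=1 and F2=0.
Evaluate each row (bits = u,v,w,z, MSB first):
  row 0 [0000]: F1=1 F2=0 -> F1&~F2 -> 1
  row 1 [0001]: F1=1 F2=0 -> F1&~F2 -> 1
  row 2 [0010]: F1=1 F2=0 -> F1&~F2 -> 1
  row 3 [0011]: F1=1 F2=0 -> F1&~F2 -> 1
  row 4 [0100]: F1=0 F2=1 -> F1&~F2 -> 0
  row 5 [0101]: F1=0 F2=0 -> F1&~F2 -> 0
  row 6 [0110]: F1=0 F2=0 -> F1&~F2 -> 0
  row 7 [0111]: F1=0 F2=0 -> F1&~F2 -> 0
  row 8 [1000]: F1=0 F2=0 -> F1&~F2 -> 0
  row 9 [1001]: F1=0 F2=1 -> F1&~F2 -> 0
  row 10 [1010]: F1=0 F2=0 -> F1&~F2 -> 0
  row 11 [1011]: F1=0 F2=1 -> F1&~F2 -> 0
  row 12 [1100]: F1=1 F2=1 -> F1&~F2 -> 0
  row 13 [1101]: F1=1 F2=1 -> F1&~F2 -> 0
  row 14 [1110]: F1=1 F2=0 -> F1&~F2 -> 1
  row 15 [1111]: F1=1 F2=1 -> F1&~F2 -> 0
Full result column, 4 rows per line (u,v fixed per line; w,z runs 00..11 left to right):
  rows 0-3 [u,v=00]: 1111  = hex F
  rows 4-7 [u,v=01]: 0000  = hex 0
  rows 8-11 [u,v=10]: 0000  = hex 0
  rows 12-15 [u,v=11]: 0010  = hex 2
Counterexample vector (row 0 .. row 15) = 1111000000000010
Output column grouped in 4s = 1111 0000 0000 0010 = 0xF002
Convert to decimal digit by digit (value = value*16 + digit):
  F -> 15
  15*16 + 0 = 240
  240*16 + 0 = 3840
  3840*16 + 2 = 61442
Decimal = 61442

61442


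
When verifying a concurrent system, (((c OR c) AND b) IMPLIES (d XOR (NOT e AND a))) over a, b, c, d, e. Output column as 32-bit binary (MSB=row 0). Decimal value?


Formula: (((c OR c) AND b) IMPLIES (d XOR (NOT e AND a))) over a, b, c, d, e (32 rows)
Evaluate each row (bits = a,b,c,d,e, MSB first):
  row 0 [00000]: (((0 OR 0) AND 0) IMPLIES (0 XOR (NOT 0 AND 0))) -> 1
  row 1 [00001]: (((0 OR 0) AND 0) IMPLIES (0 XOR (NOT 1 AND 0))) -> 1
  row 2 [00010]: (((0 OR 0) AND 0) IMPLIES (1 XOR (NOT 0 AND 0))) -> 1
  row 3 [00011]: (((0 OR 0) AND 0) IMPLIES (1 XOR (NOT 1 AND 0))) -> 1
  row 4 [00100]: (((1 OR 1) AND 0) IMPLIES (0 XOR (NOT 0 AND 0))) -> 1
  row 5 [00101]: (((1 OR 1) AND 0) IMPLIES (0 XOR (NOT 1 AND 0))) -> 1
  row 6 [00110]: (((1 OR 1) AND 0) IMPLIES (1 XOR (NOT 0 AND 0))) -> 1
  row 7 [00111]: (((1 OR 1) AND 0) IMPLIES (1 XOR (NOT 1 AND 0))) -> 1
  row 8 [01000]: (((0 OR 0) AND 1) IMPLIES (0 XOR (NOT 0 AND 0))) -> 1
  row 9 [01001]: (((0 OR 0) AND 1) IMPLIES (0 XOR (NOT 1 AND 0))) -> 1
  row 10 [01010]: (((0 OR 0) AND 1) IMPLIES (1 XOR (NOT 0 AND 0))) -> 1
  row 11 [01011]: (((0 OR 0) AND 1) IMPLIES (1 XOR (NOT 1 AND 0))) -> 1
  row 12 [01100]: (((1 OR 1) AND 1) IMPLIES (0 XOR (NOT 0 AND 0))) -> 0
  row 13 [01101]: (((1 OR 1) AND 1) IMPLIES (0 XOR (NOT 1 AND 0))) -> 0
  row 14 [01110]: (((1 OR 1) AND 1) IMPLIES (1 XOR (NOT 0 AND 0))) -> 1
  row 15 [01111]: (((1 OR 1) AND 1) IMPLIES (1 XOR (NOT 1 AND 0))) -> 1
  row 16 [10000]: (((0 OR 0) AND 0) IMPLIES (0 XOR (NOT 0 AND 1))) -> 1
  row 17 [10001]: (((0 OR 0) AND 0) IMPLIES (0 XOR (NOT 1 AND 1))) -> 1
  row 18 [10010]: (((0 OR 0) AND 0) IMPLIES (1 XOR (NOT 0 AND 1))) -> 1
  row 19 [10011]: (((0 OR 0) AND 0) IMPLIES (1 XOR (NOT 1 AND 1))) -> 1
  row 20 [10100]: (((1 OR 1) AND 0) IMPLIES (0 XOR (NOT 0 AND 1))) -> 1
  row 21 [10101]: (((1 OR 1) AND 0) IMPLIES (0 XOR (NOT 1 AND 1))) -> 1
  row 22 [10110]: (((1 OR 1) AND 0) IMPLIES (1 XOR (NOT 0 AND 1))) -> 1
  row 23 [10111]: (((1 OR 1) AND 0) IMPLIES (1 XOR (NOT 1 AND 1))) -> 1
  row 24 [11000]: (((0 OR 0) AND 1) IMPLIES (0 XOR (NOT 0 AND 1))) -> 1
  row 25 [11001]: (((0 OR 0) AND 1) IMPLIES (0 XOR (NOT 1 AND 1))) -> 1
  row 26 [11010]: (((0 OR 0) AND 1) IMPLIES (1 XOR (NOT 0 AND 1))) -> 1
  row 27 [11011]: (((0 OR 0) AND 1) IMPLIES (1 XOR (NOT 1 AND 1))) -> 1
  row 28 [11100]: (((1 OR 1) AND 1) IMPLIES (0 XOR (NOT 0 AND 1))) -> 1
  row 29 [11101]: (((1 OR 1) AND 1) IMPLIES (0 XOR (NOT 1 AND 1))) -> 0
  row 30 [11110]: (((1 OR 1) AND 1) IMPLIES (1 XOR (NOT 0 AND 1))) -> 0
  row 31 [11111]: (((1 OR 1) AND 1) IMPLIES (1 XOR (NOT 1 AND 1))) -> 1
Full result column, 4 rows per line (a,b,c fixed per line; d,e runs 00..11 left to right):
  rows 0-3 [a,b,c=000]: 1111  = hex F
  rows 4-7 [a,b,c=001]: 1111  = hex F
  rows 8-11 [a,b,c=010]: 1111  = hex F
  rows 12-15 [a,b,c=011]: 0011  = hex 3
  rows 16-19 [a,b,c=100]: 1111  = hex F
  rows 20-23 [a,b,c=101]: 1111  = hex F
  rows 24-27 [a,b,c=110]: 1111  = hex F
  rows 28-31 [a,b,c=111]: 1001  = hex 9
Output column (row 0 .. row 31) = 11111111111100111111111111111001
Output column grouped in 4s = 1111 1111 1111 0011 1111 1111 1111 1001 = 0xFFF3FFF9
Convert to decimal digit by digit (value = value*16 + digit):
  F -> 15
  15*16 + 15 (F) = 255
  255*16 + 15 (F) = 4095
  4095*16 + 3 = 65523
  65523*16 + 15 (F) = 1048383
  1048383*16 + 15 (F) = 16774143
  16774143*16 + 15 (F) = 268386303
  268386303*16 + 9 = 4294180857
Decimal = 4294180857

4294180857


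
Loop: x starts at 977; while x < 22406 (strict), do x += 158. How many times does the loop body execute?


Step 1: x goes from 977 toward 22406 by 158; the body runs while x<22406, so iterations = ceil((bound-start)/step)
Step 2: Distance=21429
Step 3: ceil(21429/158)=136

136


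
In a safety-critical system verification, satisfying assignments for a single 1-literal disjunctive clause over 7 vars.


Step 1: Total=2^7=128
Step 2: Unsat when all 1 false: 2^6=64
Step 3: Sat=128-64=64

64


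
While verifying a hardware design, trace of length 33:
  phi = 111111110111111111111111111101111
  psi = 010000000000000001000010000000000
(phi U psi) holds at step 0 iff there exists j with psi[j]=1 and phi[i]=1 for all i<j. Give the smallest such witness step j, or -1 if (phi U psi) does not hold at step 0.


(phi U psi) at 0: need smallest j with psi[j]=1 and phi[i]=1 for all i in [0,j).
Scan from step 0:
  step 0: phi=1, psi=0 -> continue
  step 1: psi=1 and phi held for [0,1) -> witness found
Witness step = 1

1


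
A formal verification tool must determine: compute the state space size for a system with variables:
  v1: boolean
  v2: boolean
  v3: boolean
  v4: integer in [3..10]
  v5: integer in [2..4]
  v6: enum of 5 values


State space = product of domain sizes of all variables.
Domain sizes:
  v1 (boolean): 2
  v2 (boolean): 2
  v3 (boolean): 2
  v4 (integer in [3..10]): 8
  v5 (integer in [2..4]): 3
  v6 (enum of 5 values): 5
Product = 2 * 2 * 2 * 8 * 3 * 5 = 960

960


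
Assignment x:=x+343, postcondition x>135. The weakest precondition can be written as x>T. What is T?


Formula: wp(x:=E, P) = P[E/x] (substitute E for x in postcondition)
Step 1: Postcondition: x>135
Step 2: Substitute x+343 for x: x+343>135
Step 3: Solve for x: x > 135-343 = -208

-208


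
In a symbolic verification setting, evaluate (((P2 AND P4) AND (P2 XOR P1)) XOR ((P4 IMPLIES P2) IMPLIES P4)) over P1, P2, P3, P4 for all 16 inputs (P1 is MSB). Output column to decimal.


Formula: (((P2 AND P4) AND (P2 XOR P1)) XOR ((P4 IMPLIES P2) IMPLIES P4)) over P1, P2, P3, P4 (16 rows)
Evaluate each row (bits = P1,P2,P3,P4, MSB first):
  row 0 [0000]: (((0 AND 0) AND (0 XOR 0)) XOR ((0 IMPLIES 0) IMPLIES 0)) -> 0
  row 1 [0001]: (((0 AND 1) AND (0 XOR 0)) XOR ((1 IMPLIES 0) IMPLIES 1)) -> 1
  row 2 [0010]: (((0 AND 0) AND (0 XOR 0)) XOR ((0 IMPLIES 0) IMPLIES 0)) -> 0
  row 3 [0011]: (((0 AND 1) AND (0 XOR 0)) XOR ((1 IMPLIES 0) IMPLIES 1)) -> 1
  row 4 [0100]: (((1 AND 0) AND (1 XOR 0)) XOR ((0 IMPLIES 1) IMPLIES 0)) -> 0
  row 5 [0101]: (((1 AND 1) AND (1 XOR 0)) XOR ((1 IMPLIES 1) IMPLIES 1)) -> 0
  row 6 [0110]: (((1 AND 0) AND (1 XOR 0)) XOR ((0 IMPLIES 1) IMPLIES 0)) -> 0
  row 7 [0111]: (((1 AND 1) AND (1 XOR 0)) XOR ((1 IMPLIES 1) IMPLIES 1)) -> 0
  row 8 [1000]: (((0 AND 0) AND (0 XOR 1)) XOR ((0 IMPLIES 0) IMPLIES 0)) -> 0
  row 9 [1001]: (((0 AND 1) AND (0 XOR 1)) XOR ((1 IMPLIES 0) IMPLIES 1)) -> 1
  row 10 [1010]: (((0 AND 0) AND (0 XOR 1)) XOR ((0 IMPLIES 0) IMPLIES 0)) -> 0
  row 11 [1011]: (((0 AND 1) AND (0 XOR 1)) XOR ((1 IMPLIES 0) IMPLIES 1)) -> 1
  row 12 [1100]: (((1 AND 0) AND (1 XOR 1)) XOR ((0 IMPLIES 1) IMPLIES 0)) -> 0
  row 13 [1101]: (((1 AND 1) AND (1 XOR 1)) XOR ((1 IMPLIES 1) IMPLIES 1)) -> 1
  row 14 [1110]: (((1 AND 0) AND (1 XOR 1)) XOR ((0 IMPLIES 1) IMPLIES 0)) -> 0
  row 15 [1111]: (((1 AND 1) AND (1 XOR 1)) XOR ((1 IMPLIES 1) IMPLIES 1)) -> 1
Full result column, 4 rows per line (P1,P2 fixed per line; P3,P4 runs 00..11 left to right):
  rows 0-3 [P1,P2=00]: 0101  = hex 5
  rows 4-7 [P1,P2=01]: 0000  = hex 0
  rows 8-11 [P1,P2=10]: 0101  = hex 5
  rows 12-15 [P1,P2=11]: 0101  = hex 5
Output column (row 0 .. row 15) = 0101000001010101
Output column grouped in 4s = 0101 0000 0101 0101 = 0x5055
Convert to decimal digit by digit (value = value*16 + digit):
  5 -> 5
  5*16 + 0 = 80
  80*16 + 5 = 1285
  1285*16 + 5 = 20565
Decimal = 20565

20565


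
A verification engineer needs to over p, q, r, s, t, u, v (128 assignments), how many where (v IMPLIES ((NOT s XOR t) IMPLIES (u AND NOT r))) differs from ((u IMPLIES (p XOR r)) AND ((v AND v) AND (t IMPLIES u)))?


F1 = (v IMPLIES ((NOT s XOR t) IMPLIES (u AND NOT r)))
F2 = ((u IMPLIES (p XOR r)) AND ((v AND v) AND (t IMPLIES u)))
Evaluate both on each of 128 rows (bits = p,q,r,s,t,u,v):
  row 0 [0000000]: F1=1 F2=0 (differ) -> 1
  row 1 [0000001]: F1=0 F2=1 (differ) -> 1
  row 2 [0000010]: F1=1 F2=0 (differ) -> 1
  row 3 [0000011]: F1=1 F2=0 (differ) -> 1
  row 4 [0000100]: F1=1 F2=0 (differ) -> 1
  (every remaining row is evaluated the same way; all 128 results are listed next)
Full result column, 8 rows per line (p,q,r,s fixed per line; t,u,v runs 000..111 left to right):
  rows 0-7 [p,q,r,s=0000]: 11111111  (ones: 8)
  rows 8-15 [p,q,r,s=0001]: 10111011  (ones: 6)
  rows 16-23 [p,q,r,s=0010]: 11111110  (ones: 7)
  rows 24-31 [p,q,r,s=0011]: 10101011  (ones: 5)
  rows 32-39 [p,q,r,s=0100]: 11111111  (ones: 8)
  rows 40-47 [p,q,r,s=0101]: 10111011  (ones: 6)
  rows 48-55 [p,q,r,s=0110]: 11111110  (ones: 7)
  rows 56-63 [p,q,r,s=0111]: 10101011  (ones: 5)
  rows 64-71 [p,q,r,s=1000]: 11101110  (ones: 6)
  rows 72-79 [p,q,r,s=1001]: 10101010  (ones: 4)
  rows 80-87 [p,q,r,s=1010]: 11101111  (ones: 7)
  rows 88-95 [p,q,r,s=1011]: 10111010  (ones: 5)
  rows 96-103 [p,q,r,s=1100]: 11101110  (ones: 6)
  rows 104-111 [p,q,r,s=1101]: 10101010  (ones: 4)
  rows 112-119 [p,q,r,s=1110]: 11101111  (ones: 7)
  rows 120-127 [p,q,r,s=1111]: 10111010  (ones: 5)
Disagreements = 8+6+7+5+8+6+7+5+6+4+7+5+6+4+7+5 = 96

96


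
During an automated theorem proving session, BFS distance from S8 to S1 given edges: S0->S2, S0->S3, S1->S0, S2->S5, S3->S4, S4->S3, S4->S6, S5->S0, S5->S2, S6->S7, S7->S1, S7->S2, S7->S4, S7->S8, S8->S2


BFS layer-by-layer from S8:
  dist 0: {S8}
  dist 1: {S2}
  dist 2: {S5}
  dist 3: {S0}
  dist 4: {S3}
  dist 5: {S4}
  dist 6: {S6}
  dist 7: {S7}
  dist 8: {S1}
  -> S1 reached at distance 8
Shortest path length = 8

8


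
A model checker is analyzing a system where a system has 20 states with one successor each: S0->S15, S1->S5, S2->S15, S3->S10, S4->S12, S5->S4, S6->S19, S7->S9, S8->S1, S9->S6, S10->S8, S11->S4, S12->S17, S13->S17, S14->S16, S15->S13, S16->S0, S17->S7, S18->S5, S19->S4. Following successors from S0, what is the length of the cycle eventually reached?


Trace from S0 until a state repeats:
  S0 -> S15 -> S13 -> S17 -> S7 -> S9 -> S6 -> S19 -> S4 -> S12 -> S17
S17 first seen at step 3, revisited at step 10.
Cycle length = 10 - 3 = 7

7


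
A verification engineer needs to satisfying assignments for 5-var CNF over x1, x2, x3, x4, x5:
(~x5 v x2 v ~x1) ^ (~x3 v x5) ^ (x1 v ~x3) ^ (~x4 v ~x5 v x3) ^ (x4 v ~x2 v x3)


CNF with 5 clauses over 5 vars (32 assignments).
An assignment satisfies CNF iff every clause has >=1 true literal.
Check each row (bits = x1,x2,x3,x4,x5; clause T/F shown):
  row 0 [00000]: clauses=TTTTT -> 1
  row 1 [00001]: clauses=TTTTT -> 1
  row 2 [00010]: clauses=TTTTT -> 1
  row 3 [00011]: clauses=TTTFT -> 0
  row 4 [00100]: clauses=TFFTT -> 0
  row 5 [00101]: clauses=TTFTT -> 0
  row 6 [00110]: clauses=TFFTT -> 0
  row 7 [00111]: clauses=TTFTT -> 0
  row 8 [01000]: clauses=TTTTF -> 0
  row 9 [01001]: clauses=TTTTF -> 0
  row 10 [01010]: clauses=TTTTT -> 1
  row 11 [01011]: clauses=TTTFT -> 0
  row 12 [01100]: clauses=TFFTT -> 0
  row 13 [01101]: clauses=TTFTT -> 0
  row 14 [01110]: clauses=TFFTT -> 0
  row 15 [01111]: clauses=TTFTT -> 0
  row 16 [10000]: clauses=TTTTT -> 1
  row 17 [10001]: clauses=FTTTT -> 0
  row 18 [10010]: clauses=TTTTT -> 1
  row 19 [10011]: clauses=FTTFT -> 0
  row 20 [10100]: clauses=TFTTT -> 0
  row 21 [10101]: clauses=FTTTT -> 0
  row 22 [10110]: clauses=TFTTT -> 0
  row 23 [10111]: clauses=FTTTT -> 0
  row 24 [11000]: clauses=TTTTF -> 0
  row 25 [11001]: clauses=TTTTF -> 0
  row 26 [11010]: clauses=TTTTT -> 1
  row 27 [11011]: clauses=TTTFT -> 0
  row 28 [11100]: clauses=TFTTT -> 0
  row 29 [11101]: clauses=TTTTT -> 1
  row 30 [11110]: clauses=TFTTT -> 0
  row 31 [11111]: clauses=TTTTT -> 1
Full result column, 8 rows per line (x1,x2 fixed per line; x3,x4,x5 runs 000..111 left to right):
  rows 0-7 [x1,x2=00]: 11100000  (ones: 3)
  rows 8-15 [x1,x2=01]: 00100000  (ones: 1)
  rows 16-23 [x1,x2=10]: 10100000  (ones: 2)
  rows 24-31 [x1,x2=11]: 00100101  (ones: 3)
Satisfying assignments = 3+1+2+3 = 9

9
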